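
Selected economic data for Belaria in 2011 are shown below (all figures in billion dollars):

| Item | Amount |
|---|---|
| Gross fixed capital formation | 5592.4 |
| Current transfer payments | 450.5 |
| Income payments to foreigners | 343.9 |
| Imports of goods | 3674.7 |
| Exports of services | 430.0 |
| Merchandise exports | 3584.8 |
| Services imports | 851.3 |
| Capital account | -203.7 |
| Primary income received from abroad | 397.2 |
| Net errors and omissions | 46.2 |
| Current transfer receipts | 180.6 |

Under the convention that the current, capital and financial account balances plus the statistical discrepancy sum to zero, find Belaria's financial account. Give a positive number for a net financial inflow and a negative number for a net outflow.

Goods balance = 3584.8 - 3674.7 = -89.9
Services balance = 430.0 - 851.3 = -421.3
Trade balance (goods + services) = -89.9 + (-421.3) = -511.2
Net primary income = 397.2 - 343.9 = 53.3
Net secondary income = 180.6 - 450.5 = -269.9
Current account = -511.2 + 53.3 + (-269.9) = -727.8
Financial account = -(-727.8 + (-203.7) + 46.2) = 885.3

885.3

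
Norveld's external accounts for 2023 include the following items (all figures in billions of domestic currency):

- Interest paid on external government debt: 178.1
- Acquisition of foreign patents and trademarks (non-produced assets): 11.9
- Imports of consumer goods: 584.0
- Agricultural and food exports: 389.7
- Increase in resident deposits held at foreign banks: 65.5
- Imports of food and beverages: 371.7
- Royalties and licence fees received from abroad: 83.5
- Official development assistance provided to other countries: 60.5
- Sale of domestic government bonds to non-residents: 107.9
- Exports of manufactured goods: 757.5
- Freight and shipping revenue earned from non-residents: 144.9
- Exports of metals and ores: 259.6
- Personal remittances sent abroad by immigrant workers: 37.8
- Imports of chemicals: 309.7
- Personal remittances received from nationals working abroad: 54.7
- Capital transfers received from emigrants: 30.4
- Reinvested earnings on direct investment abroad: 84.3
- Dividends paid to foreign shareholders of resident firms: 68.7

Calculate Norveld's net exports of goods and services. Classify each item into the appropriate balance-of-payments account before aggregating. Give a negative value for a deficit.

Goods: 259.6 - 309.7 + 757.5 - 371.7 - 584.0 + 389.7 = 141.4
Services: 144.9 + 83.5 = 228.4
Trade balance = 141.4 + 228.4 = 369.8
(Excluded from the trade balance — primary income: interest paid on external government debt 178.1, reinvested earnings on direct investment abroad 84.3, dividends paid to foreign shareholders of resident firms 68.7; capital account: acquisition of foreign patents and trademarks (non-produced assets) 11.9, capital transfers received from emigrants 30.4; financial account: increase in resident deposits held at foreign banks 65.5, sale of domestic government bonds to non-residents 107.9; secondary income: official development assistance provided to other countries 60.5, personal remittances sent abroad by immigrant workers 37.8, personal remittances received from nationals working abroad 54.7.)

369.8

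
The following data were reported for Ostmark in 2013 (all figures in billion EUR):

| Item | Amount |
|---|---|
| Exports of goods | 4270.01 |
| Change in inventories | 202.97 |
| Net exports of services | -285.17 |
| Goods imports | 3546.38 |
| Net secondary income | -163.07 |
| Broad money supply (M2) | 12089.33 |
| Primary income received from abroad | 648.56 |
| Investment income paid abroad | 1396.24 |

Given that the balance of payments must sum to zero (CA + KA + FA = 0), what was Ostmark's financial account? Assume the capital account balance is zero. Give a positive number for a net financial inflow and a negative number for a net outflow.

472.29

Goods balance = 4270.01 - 3546.38 = 723.63
Services balance = -285.17
Trade balance (goods + services) = 723.63 + (-285.17) = 438.46
Net primary income = 648.56 - 1396.24 = -747.68
Net secondary income = -163.07
Current account = 438.46 + (-747.68) + (-163.07) = -472.29
Financial account = -(-472.29) = 472.29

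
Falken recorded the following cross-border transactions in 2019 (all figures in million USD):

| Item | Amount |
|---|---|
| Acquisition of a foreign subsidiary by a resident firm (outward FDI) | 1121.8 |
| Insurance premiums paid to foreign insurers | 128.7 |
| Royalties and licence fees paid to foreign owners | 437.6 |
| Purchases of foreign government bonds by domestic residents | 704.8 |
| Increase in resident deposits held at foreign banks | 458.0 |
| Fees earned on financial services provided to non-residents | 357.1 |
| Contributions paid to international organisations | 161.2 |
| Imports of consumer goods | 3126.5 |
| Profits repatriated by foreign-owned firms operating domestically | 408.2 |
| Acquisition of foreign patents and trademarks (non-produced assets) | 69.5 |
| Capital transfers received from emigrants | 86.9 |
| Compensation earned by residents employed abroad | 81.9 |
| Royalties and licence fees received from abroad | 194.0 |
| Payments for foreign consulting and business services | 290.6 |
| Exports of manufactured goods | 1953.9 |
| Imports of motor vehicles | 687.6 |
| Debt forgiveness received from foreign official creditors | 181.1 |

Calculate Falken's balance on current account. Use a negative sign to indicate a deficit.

Goods: -3126.5 - 687.6 + 1953.9 = -1860.2
Services: 357.1 - 128.7 - 290.6 + 194.0 - 437.6 = -305.8
Primary income: -408.2 + 81.9 = -326.3
Secondary income: -161.2
Current account = (-1860.2) + (-305.8) + (-326.3) + (-161.2) = -2653.5
(Excluded from the current account — financial account: acquisition of a foreign subsidiary by a resident firm (outward FDI) 1121.8, purchases of foreign government bonds by domestic residents 704.8, increase in resident deposits held at foreign banks 458.0; capital account: acquisition of foreign patents and trademarks (non-produced assets) 69.5, capital transfers received from emigrants 86.9, debt forgiveness received from foreign official creditors 181.1.)

-2653.5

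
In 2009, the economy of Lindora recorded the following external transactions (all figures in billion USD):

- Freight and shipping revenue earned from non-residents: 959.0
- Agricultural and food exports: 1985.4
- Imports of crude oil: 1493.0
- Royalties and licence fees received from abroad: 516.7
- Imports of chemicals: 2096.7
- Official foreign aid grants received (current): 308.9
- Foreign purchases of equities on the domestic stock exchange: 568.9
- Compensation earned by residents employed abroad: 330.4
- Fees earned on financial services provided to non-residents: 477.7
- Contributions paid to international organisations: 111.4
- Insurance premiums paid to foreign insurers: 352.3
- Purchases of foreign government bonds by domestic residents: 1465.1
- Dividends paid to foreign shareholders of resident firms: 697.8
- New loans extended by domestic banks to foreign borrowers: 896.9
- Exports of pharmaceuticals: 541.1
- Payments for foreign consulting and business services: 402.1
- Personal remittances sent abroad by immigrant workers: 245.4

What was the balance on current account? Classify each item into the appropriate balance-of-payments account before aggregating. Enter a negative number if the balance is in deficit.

-279.5

Goods: 541.1 - 1493.0 + 1985.4 - 2096.7 = -1063.2
Services: 516.7 - 352.3 - 402.1 + 959.0 + 477.7 = 1199.0
Primary income: -697.8 + 330.4 = -367.4
Secondary income: -111.4 - 245.4 + 308.9 = -47.9
Current account = (-1063.2) + 1199.0 + (-367.4) + (-47.9) = -279.5
(Excluded from the current account — financial account: foreign purchases of equities on the domestic stock exchange 568.9, purchases of foreign government bonds by domestic residents 1465.1, new loans extended by domestic banks to foreign borrowers 896.9.)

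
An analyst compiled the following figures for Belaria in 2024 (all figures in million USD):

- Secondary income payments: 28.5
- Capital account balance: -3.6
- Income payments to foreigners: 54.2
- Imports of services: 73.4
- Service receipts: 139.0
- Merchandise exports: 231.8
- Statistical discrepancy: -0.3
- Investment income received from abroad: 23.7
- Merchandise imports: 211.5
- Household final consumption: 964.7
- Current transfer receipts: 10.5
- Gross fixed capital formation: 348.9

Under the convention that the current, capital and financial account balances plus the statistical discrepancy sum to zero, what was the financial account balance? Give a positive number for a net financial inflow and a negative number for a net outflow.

-33.5

Goods balance = 231.8 - 211.5 = 20.3
Services balance = 139.0 - 73.4 = 65.6
Trade balance (goods + services) = 20.3 + 65.6 = 85.9
Net primary income = 23.7 - 54.2 = -30.5
Net secondary income = 10.5 - 28.5 = -18.0
Current account = 85.9 + (-30.5) + (-18.0) = 37.4
Financial account = -(37.4 + (-3.6) + (-0.3)) = -33.5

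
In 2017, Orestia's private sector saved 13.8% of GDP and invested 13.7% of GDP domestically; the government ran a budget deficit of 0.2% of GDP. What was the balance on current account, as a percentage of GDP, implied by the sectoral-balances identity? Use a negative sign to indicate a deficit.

By the sectoral-balances identity, CA = (S_private - I) + (T - G).
Private balance = 13.8 - 13.7 = 0.1
Government balance (T - G) = -0.2
CA = 0.1 + (-0.2) = -0.1

-0.1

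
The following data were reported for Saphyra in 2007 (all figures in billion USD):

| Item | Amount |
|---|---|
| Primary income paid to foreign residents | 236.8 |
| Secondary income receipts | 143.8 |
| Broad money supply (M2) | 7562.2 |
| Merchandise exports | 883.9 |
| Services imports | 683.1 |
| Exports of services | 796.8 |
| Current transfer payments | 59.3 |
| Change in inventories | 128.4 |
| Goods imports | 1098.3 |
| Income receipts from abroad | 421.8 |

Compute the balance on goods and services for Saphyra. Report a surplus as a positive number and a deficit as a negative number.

Goods balance = 883.9 - 1098.3 = -214.4
Services balance = 796.8 - 683.1 = 113.7
Trade balance (goods + services) = -214.4 + 113.7 = -100.7

-100.7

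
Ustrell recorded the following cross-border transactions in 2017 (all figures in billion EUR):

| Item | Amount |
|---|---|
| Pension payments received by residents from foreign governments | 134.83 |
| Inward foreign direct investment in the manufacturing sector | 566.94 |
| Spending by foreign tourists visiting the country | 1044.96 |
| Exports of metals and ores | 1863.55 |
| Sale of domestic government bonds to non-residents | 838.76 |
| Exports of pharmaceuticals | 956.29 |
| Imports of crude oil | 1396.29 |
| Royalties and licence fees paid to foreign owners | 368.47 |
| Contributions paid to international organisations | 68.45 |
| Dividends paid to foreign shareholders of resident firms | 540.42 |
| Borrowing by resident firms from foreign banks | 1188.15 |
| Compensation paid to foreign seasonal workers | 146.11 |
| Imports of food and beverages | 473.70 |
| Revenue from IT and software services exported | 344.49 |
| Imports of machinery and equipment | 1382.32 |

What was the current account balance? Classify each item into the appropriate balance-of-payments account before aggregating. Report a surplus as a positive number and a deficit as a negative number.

Goods: -473.70 - 1382.32 + 956.29 - 1396.29 + 1863.55 = -432.47
Services: -368.47 + 344.49 + 1044.96 = 1020.98
Primary income: -146.11 - 540.42 = -686.53
Secondary income: -68.45 + 134.83 = 66.38
Current account = (-432.47) + 1020.98 + (-686.53) + 66.38 = -31.64
(Excluded from the current account — financial account: inward foreign direct investment in the manufacturing sector 566.94, sale of domestic government bonds to non-residents 838.76, borrowing by resident firms from foreign banks 1188.15.)

-31.64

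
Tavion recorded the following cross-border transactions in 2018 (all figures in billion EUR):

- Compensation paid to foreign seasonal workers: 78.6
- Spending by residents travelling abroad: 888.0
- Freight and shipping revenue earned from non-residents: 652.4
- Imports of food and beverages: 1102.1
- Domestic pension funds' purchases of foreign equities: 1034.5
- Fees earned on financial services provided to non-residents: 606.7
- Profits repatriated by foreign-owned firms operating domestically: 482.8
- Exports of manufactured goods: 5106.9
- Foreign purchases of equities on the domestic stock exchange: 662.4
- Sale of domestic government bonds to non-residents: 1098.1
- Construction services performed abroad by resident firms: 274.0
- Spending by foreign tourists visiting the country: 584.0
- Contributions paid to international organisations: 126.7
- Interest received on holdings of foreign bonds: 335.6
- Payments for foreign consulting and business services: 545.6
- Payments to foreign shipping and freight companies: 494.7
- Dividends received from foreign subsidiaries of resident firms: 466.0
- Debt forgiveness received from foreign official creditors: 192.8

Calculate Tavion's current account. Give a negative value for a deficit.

4307.1

Goods: -1102.1 + 5106.9 = 4004.8
Services: 274.0 - 545.6 - 888.0 + 584.0 - 494.7 + 606.7 + 652.4 = 188.8
Primary income: 466.0 - 78.6 + 335.6 - 482.8 = 240.2
Secondary income: -126.7
Current account = 4004.8 + 188.8 + 240.2 + (-126.7) = 4307.1
(Excluded from the current account — financial account: domestic pension funds' purchases of foreign equities 1034.5, foreign purchases of equities on the domestic stock exchange 662.4, sale of domestic government bonds to non-residents 1098.1; capital account: debt forgiveness received from foreign official creditors 192.8.)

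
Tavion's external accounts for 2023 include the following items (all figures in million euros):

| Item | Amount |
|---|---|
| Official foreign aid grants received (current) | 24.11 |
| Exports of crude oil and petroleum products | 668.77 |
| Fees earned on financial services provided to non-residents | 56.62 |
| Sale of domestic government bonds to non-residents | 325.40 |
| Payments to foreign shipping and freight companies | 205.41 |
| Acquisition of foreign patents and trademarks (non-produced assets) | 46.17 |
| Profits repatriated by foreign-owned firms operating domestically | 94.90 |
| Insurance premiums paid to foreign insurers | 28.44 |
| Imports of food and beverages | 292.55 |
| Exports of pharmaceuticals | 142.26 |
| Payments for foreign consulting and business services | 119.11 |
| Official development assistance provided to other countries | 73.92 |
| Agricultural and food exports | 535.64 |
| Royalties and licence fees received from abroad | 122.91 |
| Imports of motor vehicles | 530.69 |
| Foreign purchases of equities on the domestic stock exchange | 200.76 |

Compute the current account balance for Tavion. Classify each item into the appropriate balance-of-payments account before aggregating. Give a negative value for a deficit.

Goods: -530.69 + 668.77 + 535.64 - 292.55 + 142.26 = 523.43
Services: -119.11 + 56.62 - 205.41 - 28.44 + 122.91 = -173.43
Primary income: -94.90
Secondary income: -73.92 + 24.11 = -49.81
Current account = 523.43 + (-173.43) + (-94.90) + (-49.81) = 205.29
(Excluded from the current account — financial account: sale of domestic government bonds to non-residents 325.40, foreign purchases of equities on the domestic stock exchange 200.76; capital account: acquisition of foreign patents and trademarks (non-produced assets) 46.17.)

205.29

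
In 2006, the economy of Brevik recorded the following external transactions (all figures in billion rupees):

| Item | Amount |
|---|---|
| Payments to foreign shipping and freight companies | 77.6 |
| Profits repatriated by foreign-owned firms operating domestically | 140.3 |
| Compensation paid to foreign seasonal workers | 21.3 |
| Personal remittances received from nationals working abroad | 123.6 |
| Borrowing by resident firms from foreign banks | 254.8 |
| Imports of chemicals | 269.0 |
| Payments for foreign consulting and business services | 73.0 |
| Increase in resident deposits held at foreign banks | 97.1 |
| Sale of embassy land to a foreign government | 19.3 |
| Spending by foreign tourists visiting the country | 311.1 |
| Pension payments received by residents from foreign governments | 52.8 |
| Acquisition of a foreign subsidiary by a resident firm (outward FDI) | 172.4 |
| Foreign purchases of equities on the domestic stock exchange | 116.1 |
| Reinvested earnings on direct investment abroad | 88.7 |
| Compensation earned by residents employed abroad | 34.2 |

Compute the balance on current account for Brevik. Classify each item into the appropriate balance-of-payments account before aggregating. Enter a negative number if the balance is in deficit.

Goods: -269.0
Services: -77.6 + 311.1 - 73.0 = 160.5
Primary income: -21.3 + 34.2 - 140.3 + 88.7 = -38.7
Secondary income: 123.6 + 52.8 = 176.4
Current account = (-269.0) + 160.5 + (-38.7) + 176.4 = 29.2
(Excluded from the current account — financial account: borrowing by resident firms from foreign banks 254.8, increase in resident deposits held at foreign banks 97.1, acquisition of a foreign subsidiary by a resident firm (outward FDI) 172.4, foreign purchases of equities on the domestic stock exchange 116.1; capital account: sale of embassy land to a foreign government 19.3.)

29.2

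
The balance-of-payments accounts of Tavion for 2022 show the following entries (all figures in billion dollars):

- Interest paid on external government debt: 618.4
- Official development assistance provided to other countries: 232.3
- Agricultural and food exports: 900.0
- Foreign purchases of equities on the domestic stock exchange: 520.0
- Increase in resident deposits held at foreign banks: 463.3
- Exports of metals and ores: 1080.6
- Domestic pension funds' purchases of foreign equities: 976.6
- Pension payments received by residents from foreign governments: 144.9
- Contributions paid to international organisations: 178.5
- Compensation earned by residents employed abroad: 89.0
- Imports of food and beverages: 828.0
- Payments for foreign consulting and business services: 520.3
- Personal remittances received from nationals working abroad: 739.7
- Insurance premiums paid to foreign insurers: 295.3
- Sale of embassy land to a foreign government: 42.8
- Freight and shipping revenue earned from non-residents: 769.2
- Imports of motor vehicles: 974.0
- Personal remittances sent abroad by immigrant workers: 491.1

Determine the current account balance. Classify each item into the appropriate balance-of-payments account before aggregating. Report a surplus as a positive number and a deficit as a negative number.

Goods: -828.0 + 1080.6 + 900.0 - 974.0 = 178.6
Services: -520.3 + 769.2 - 295.3 = -46.4
Primary income: -618.4 + 89.0 = -529.4
Secondary income: -232.3 - 178.5 - 491.1 + 739.7 + 144.9 = -17.3
Current account = 178.6 + (-46.4) + (-529.4) + (-17.3) = -414.5
(Excluded from the current account — financial account: foreign purchases of equities on the domestic stock exchange 520.0, increase in resident deposits held at foreign banks 463.3, domestic pension funds' purchases of foreign equities 976.6; capital account: sale of embassy land to a foreign government 42.8.)

-414.5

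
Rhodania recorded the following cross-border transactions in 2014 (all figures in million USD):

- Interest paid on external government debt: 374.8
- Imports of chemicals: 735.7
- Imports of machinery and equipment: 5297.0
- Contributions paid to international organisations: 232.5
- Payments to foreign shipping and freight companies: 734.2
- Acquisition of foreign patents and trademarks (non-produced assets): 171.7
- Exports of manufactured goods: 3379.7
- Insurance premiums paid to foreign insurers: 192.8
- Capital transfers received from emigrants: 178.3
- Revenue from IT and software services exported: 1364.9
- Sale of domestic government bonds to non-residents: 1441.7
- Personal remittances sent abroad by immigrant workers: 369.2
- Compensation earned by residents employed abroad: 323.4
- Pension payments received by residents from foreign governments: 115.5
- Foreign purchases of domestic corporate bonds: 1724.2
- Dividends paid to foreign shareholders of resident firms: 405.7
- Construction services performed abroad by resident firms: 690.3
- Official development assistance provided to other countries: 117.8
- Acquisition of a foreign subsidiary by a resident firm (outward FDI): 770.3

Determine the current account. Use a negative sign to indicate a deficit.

Goods: -735.7 - 5297.0 + 3379.7 = -2653.0
Services: 690.3 - 734.2 + 1364.9 - 192.8 = 1128.2
Primary income: -374.8 - 405.7 + 323.4 = -457.1
Secondary income: -117.8 - 232.5 + 115.5 - 369.2 = -604.0
Current account = (-2653.0) + 1128.2 + (-457.1) + (-604.0) = -2585.9
(Excluded from the current account — capital account: acquisition of foreign patents and trademarks (non-produced assets) 171.7, capital transfers received from emigrants 178.3; financial account: sale of domestic government bonds to non-residents 1441.7, foreign purchases of domestic corporate bonds 1724.2, acquisition of a foreign subsidiary by a resident firm (outward FDI) 770.3.)

-2585.9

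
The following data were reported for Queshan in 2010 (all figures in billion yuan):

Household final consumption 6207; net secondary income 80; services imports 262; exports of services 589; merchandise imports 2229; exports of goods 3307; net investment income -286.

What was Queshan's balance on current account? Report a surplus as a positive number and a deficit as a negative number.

Goods balance = 3307 - 2229 = 1078
Services balance = 589 - 262 = 327
Trade balance (goods + services) = 1078 + 327 = 1405
Net primary income = -286
Net secondary income = 80
Current account = 1405 + (-286) + 80 = 1199

1199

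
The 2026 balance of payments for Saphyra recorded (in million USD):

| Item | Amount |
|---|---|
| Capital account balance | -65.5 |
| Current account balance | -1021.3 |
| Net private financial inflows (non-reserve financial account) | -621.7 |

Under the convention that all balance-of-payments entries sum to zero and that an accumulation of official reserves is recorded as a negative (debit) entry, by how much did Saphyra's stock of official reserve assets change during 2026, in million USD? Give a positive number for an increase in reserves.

Official reserve transactions balance = -((-1021.3) + (-65.5) + (-621.7)) = 1708.5
An accumulation of reserves is recorded as a debit (negative entry), so the change in the stock of reserves is the negative of that balance.
Change in official reserves = -(1708.5) = -1708.5

-1708.5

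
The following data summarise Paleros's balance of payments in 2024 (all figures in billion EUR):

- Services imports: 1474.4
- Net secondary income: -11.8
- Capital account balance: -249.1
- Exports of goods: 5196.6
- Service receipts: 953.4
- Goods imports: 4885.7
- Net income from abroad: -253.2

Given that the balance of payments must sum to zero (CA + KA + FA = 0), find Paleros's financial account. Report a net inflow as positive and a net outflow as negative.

724.2

Goods balance = 5196.6 - 4885.7 = 310.9
Services balance = 953.4 - 1474.4 = -521.0
Trade balance (goods + services) = 310.9 + (-521.0) = -210.1
Net primary income = -253.2
Net secondary income = -11.8
Current account = -210.1 + (-253.2) + (-11.8) = -475.1
Financial account = -(-475.1 + (-249.1)) = 724.2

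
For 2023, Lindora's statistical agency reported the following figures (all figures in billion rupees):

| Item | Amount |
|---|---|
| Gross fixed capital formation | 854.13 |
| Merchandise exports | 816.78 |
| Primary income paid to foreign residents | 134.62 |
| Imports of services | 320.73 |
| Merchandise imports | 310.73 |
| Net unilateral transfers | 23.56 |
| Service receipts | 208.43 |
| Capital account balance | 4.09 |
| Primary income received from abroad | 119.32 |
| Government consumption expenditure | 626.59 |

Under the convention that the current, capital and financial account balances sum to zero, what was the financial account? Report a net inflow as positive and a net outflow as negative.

Goods balance = 816.78 - 310.73 = 506.05
Services balance = 208.43 - 320.73 = -112.30
Trade balance (goods + services) = 506.05 + (-112.30) = 393.75
Net primary income = 119.32 - 134.62 = -15.30
Net secondary income = 23.56
Current account = 393.75 + (-15.30) + 23.56 = 402.01
Financial account = -(402.01 + 4.09) = -406.10

-406.10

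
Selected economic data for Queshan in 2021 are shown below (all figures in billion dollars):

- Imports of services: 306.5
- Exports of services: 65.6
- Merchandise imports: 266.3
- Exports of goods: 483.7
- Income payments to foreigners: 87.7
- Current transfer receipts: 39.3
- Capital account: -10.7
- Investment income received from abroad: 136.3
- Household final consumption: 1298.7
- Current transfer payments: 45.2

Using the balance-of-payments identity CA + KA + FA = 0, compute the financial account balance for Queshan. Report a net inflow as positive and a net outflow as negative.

Goods balance = 483.7 - 266.3 = 217.4
Services balance = 65.6 - 306.5 = -240.9
Trade balance (goods + services) = 217.4 + (-240.9) = -23.5
Net primary income = 136.3 - 87.7 = 48.6
Net secondary income = 39.3 - 45.2 = -5.9
Current account = -23.5 + 48.6 + (-5.9) = 19.2
Financial account = -(19.2 + (-10.7)) = -8.5

-8.5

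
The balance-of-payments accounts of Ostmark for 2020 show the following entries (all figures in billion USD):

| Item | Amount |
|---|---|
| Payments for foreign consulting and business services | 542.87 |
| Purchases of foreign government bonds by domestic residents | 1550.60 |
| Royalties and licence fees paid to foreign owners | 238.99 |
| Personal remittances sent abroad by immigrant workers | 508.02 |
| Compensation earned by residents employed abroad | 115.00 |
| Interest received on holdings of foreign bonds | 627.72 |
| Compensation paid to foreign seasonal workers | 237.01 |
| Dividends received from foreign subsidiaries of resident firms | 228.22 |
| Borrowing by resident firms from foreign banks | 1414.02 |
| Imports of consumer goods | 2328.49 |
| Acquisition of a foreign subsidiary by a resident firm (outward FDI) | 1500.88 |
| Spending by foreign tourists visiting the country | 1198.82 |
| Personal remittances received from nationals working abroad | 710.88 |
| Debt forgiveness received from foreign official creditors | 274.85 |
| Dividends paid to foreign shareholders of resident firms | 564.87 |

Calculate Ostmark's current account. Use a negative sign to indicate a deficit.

Goods: -2328.49
Services: -542.87 - 238.99 + 1198.82 = 416.96
Primary income: 627.72 - 564.87 + 228.22 - 237.01 + 115.00 = 169.06
Secondary income: -508.02 + 710.88 = 202.86
Current account = (-2328.49) + 416.96 + 169.06 + 202.86 = -1539.61
(Excluded from the current account — financial account: purchases of foreign government bonds by domestic residents 1550.60, borrowing by resident firms from foreign banks 1414.02, acquisition of a foreign subsidiary by a resident firm (outward FDI) 1500.88; capital account: debt forgiveness received from foreign official creditors 274.85.)

-1539.61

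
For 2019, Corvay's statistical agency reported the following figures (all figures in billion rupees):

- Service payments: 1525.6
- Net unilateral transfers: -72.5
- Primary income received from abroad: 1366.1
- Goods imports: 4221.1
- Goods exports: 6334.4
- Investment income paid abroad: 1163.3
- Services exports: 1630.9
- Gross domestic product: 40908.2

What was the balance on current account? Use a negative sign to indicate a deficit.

Goods balance = 6334.4 - 4221.1 = 2113.3
Services balance = 1630.9 - 1525.6 = 105.3
Trade balance (goods + services) = 2113.3 + 105.3 = 2218.6
Net primary income = 1366.1 - 1163.3 = 202.8
Net secondary income = -72.5
Current account = 2218.6 + 202.8 + (-72.5) = 2348.9

2348.9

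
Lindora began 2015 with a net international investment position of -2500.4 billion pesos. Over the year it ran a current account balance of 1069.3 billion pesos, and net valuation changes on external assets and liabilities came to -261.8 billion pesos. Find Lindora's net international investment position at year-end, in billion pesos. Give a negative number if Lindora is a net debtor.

Change in NIIP = current account + net valuation change = 1069.3 + (-261.8) = 807.5
End-of-year NIIP = -2500.4 + 807.5 = -1692.9

-1692.9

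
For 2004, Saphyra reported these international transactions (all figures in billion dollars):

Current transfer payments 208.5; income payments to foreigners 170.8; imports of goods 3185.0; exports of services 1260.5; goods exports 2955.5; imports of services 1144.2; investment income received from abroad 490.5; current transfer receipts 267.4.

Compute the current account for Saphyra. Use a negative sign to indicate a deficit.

265.4

Goods balance = 2955.5 - 3185.0 = -229.5
Services balance = 1260.5 - 1144.2 = 116.3
Trade balance (goods + services) = -229.5 + 116.3 = -113.2
Net primary income = 490.5 - 170.8 = 319.7
Net secondary income = 267.4 - 208.5 = 58.9
Current account = -113.2 + 319.7 + 58.9 = 265.4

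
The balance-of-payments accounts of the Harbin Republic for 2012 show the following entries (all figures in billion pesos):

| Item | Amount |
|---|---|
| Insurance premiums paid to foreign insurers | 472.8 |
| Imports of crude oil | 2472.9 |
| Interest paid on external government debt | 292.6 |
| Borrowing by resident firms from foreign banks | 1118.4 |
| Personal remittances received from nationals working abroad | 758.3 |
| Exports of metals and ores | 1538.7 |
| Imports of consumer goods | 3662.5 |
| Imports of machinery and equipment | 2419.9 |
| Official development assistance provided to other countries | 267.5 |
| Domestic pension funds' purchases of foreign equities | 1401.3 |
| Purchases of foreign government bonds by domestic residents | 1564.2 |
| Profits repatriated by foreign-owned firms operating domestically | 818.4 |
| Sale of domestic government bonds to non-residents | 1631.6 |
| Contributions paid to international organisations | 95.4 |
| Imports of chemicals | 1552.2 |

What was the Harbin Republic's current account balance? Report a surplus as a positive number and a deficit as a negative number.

Goods: 1538.7 - 2472.9 - 2419.9 - 1552.2 - 3662.5 = -8568.8
Services: -472.8
Primary income: -818.4 - 292.6 = -1111.0
Secondary income: 758.3 - 95.4 - 267.5 = 395.4
Current account = (-8568.8) + (-472.8) + (-1111.0) + 395.4 = -9757.2
(Excluded from the current account — financial account: borrowing by resident firms from foreign banks 1118.4, domestic pension funds' purchases of foreign equities 1401.3, purchases of foreign government bonds by domestic residents 1564.2, sale of domestic government bonds to non-residents 1631.6.)

-9757.2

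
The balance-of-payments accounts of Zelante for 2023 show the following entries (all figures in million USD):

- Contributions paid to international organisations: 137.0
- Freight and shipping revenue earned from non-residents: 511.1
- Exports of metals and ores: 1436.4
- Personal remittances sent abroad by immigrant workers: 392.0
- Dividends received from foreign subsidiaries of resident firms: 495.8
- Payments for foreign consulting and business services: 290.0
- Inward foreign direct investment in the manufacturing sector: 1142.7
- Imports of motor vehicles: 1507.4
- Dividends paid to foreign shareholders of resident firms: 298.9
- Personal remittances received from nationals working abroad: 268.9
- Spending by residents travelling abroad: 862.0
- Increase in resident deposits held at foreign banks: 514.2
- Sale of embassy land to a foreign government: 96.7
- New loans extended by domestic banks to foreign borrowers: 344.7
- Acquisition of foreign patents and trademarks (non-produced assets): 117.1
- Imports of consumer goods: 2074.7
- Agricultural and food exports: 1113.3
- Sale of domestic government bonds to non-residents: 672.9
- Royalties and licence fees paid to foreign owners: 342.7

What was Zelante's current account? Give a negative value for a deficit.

-2079.2

Goods: -2074.7 - 1507.4 + 1436.4 + 1113.3 = -1032.4
Services: 511.1 - 342.7 - 862.0 - 290.0 = -983.6
Primary income: 495.8 - 298.9 = 196.9
Secondary income: -392.0 + 268.9 - 137.0 = -260.1
Current account = (-1032.4) + (-983.6) + 196.9 + (-260.1) = -2079.2
(Excluded from the current account — financial account: inward foreign direct investment in the manufacturing sector 1142.7, increase in resident deposits held at foreign banks 514.2, new loans extended by domestic banks to foreign borrowers 344.7, sale of domestic government bonds to non-residents 672.9; capital account: sale of embassy land to a foreign government 96.7, acquisition of foreign patents and trademarks (non-produced assets) 117.1.)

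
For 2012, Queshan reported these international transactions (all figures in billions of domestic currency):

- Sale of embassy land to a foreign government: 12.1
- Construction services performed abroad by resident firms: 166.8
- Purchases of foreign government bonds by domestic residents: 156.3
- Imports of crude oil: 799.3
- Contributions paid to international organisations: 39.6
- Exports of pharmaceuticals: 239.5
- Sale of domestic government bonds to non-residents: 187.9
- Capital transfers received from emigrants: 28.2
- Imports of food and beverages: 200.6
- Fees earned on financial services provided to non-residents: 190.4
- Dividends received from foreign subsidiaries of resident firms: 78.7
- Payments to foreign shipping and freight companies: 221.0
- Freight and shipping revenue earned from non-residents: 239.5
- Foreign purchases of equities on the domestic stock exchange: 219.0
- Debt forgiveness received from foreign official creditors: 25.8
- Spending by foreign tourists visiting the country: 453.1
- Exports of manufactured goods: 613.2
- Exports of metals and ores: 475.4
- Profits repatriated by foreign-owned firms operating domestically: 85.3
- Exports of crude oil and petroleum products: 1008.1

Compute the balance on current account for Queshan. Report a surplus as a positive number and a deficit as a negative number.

Goods: -799.3 - 200.6 + 475.4 + 1008.1 + 613.2 + 239.5 = 1336.3
Services: 166.8 - 221.0 + 190.4 + 239.5 + 453.1 = 828.8
Primary income: 78.7 - 85.3 = -6.6
Secondary income: -39.6
Current account = 1336.3 + 828.8 + (-6.6) + (-39.6) = 2118.9
(Excluded from the current account — capital account: sale of embassy land to a foreign government 12.1, capital transfers received from emigrants 28.2, debt forgiveness received from foreign official creditors 25.8; financial account: purchases of foreign government bonds by domestic residents 156.3, sale of domestic government bonds to non-residents 187.9, foreign purchases of equities on the domestic stock exchange 219.0.)

2118.9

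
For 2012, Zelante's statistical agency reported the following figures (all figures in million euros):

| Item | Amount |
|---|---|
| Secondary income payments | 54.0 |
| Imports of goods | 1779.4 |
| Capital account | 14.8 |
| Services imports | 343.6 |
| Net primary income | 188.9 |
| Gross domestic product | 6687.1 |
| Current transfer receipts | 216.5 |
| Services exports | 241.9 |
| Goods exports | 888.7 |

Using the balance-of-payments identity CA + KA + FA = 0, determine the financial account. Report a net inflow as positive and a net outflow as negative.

Goods balance = 888.7 - 1779.4 = -890.7
Services balance = 241.9 - 343.6 = -101.7
Trade balance (goods + services) = -890.7 + (-101.7) = -992.4
Net primary income = 188.9
Net secondary income = 216.5 - 54.0 = 162.5
Current account = -992.4 + 188.9 + 162.5 = -641.0
Financial account = -(-641.0 + 14.8) = 626.2

626.2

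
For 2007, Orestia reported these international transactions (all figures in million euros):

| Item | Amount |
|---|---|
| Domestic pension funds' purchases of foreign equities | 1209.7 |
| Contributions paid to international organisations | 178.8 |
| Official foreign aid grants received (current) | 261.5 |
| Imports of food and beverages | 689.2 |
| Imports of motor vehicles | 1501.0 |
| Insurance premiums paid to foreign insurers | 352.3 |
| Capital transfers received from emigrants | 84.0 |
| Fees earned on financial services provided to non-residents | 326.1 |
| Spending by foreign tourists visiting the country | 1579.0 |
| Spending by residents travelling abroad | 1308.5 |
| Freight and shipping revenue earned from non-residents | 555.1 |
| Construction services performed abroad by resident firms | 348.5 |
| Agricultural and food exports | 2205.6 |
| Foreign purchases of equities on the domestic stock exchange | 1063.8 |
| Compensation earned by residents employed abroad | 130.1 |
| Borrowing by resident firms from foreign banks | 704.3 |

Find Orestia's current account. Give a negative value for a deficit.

1376.1

Goods: 2205.6 - 1501.0 - 689.2 = 15.4
Services: 348.5 + 555.1 - 1308.5 + 1579.0 - 352.3 + 326.1 = 1147.9
Primary income: 130.1
Secondary income: 261.5 - 178.8 = 82.7
Current account = 15.4 + 1147.9 + 130.1 + 82.7 = 1376.1
(Excluded from the current account — financial account: domestic pension funds' purchases of foreign equities 1209.7, foreign purchases of equities on the domestic stock exchange 1063.8, borrowing by resident firms from foreign banks 704.3; capital account: capital transfers received from emigrants 84.0.)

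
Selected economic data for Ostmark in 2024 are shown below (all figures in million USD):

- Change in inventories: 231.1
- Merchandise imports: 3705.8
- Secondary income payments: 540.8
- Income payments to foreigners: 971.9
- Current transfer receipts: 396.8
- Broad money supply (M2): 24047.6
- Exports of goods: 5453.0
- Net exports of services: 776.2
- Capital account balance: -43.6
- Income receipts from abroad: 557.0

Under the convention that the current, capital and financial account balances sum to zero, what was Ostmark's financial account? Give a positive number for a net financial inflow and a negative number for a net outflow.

-1920.9

Goods balance = 5453.0 - 3705.8 = 1747.2
Services balance = 776.2
Trade balance (goods + services) = 1747.2 + 776.2 = 2523.4
Net primary income = 557.0 - 971.9 = -414.9
Net secondary income = 396.8 - 540.8 = -144.0
Current account = 2523.4 + (-414.9) + (-144.0) = 1964.5
Financial account = -(1964.5 + (-43.6)) = -1920.9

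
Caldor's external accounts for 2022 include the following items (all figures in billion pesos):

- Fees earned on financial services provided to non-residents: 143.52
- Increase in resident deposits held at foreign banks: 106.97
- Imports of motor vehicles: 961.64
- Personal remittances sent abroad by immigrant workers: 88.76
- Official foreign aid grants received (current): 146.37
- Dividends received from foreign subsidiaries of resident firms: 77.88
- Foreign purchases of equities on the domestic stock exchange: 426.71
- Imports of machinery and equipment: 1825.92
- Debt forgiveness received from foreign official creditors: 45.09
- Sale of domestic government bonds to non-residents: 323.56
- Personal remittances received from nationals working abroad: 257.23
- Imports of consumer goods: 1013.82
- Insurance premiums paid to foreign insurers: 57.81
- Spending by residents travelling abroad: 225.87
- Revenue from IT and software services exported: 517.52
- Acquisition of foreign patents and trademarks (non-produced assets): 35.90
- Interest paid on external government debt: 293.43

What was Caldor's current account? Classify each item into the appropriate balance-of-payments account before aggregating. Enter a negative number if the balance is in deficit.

-3324.73

Goods: -961.64 - 1013.82 - 1825.92 = -3801.38
Services: 517.52 - 225.87 + 143.52 - 57.81 = 377.36
Primary income: -293.43 + 77.88 = -215.55
Secondary income: 146.37 + 257.23 - 88.76 = 314.84
Current account = (-3801.38) + 377.36 + (-215.55) + 314.84 = -3324.73
(Excluded from the current account — financial account: increase in resident deposits held at foreign banks 106.97, foreign purchases of equities on the domestic stock exchange 426.71, sale of domestic government bonds to non-residents 323.56; capital account: debt forgiveness received from foreign official creditors 45.09, acquisition of foreign patents and trademarks (non-produced assets) 35.90.)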